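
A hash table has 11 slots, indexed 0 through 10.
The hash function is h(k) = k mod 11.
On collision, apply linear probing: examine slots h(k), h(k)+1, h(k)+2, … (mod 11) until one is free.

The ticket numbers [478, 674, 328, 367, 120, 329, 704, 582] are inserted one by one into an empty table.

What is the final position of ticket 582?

478 hashes to 5; slot 5 is free => place at 5.
674 hashes to 3; slot 3 is free => place at 3.
328 hashes to 9; slot 9 is free => place at 9.
367 hashes to 4; slot 4 is free => place at 4.
120 hashes to 10; slot 10 is free => place at 10.
329 hashes to 10; 10 taken => place at 0.
704 hashes to 0; 0 taken => place at 1.
582 hashes to 10; 10,0,1 taken => place at 2.
Table: [329, 704, 582, 674, 367, 478, —, —, —, 328, 120]

2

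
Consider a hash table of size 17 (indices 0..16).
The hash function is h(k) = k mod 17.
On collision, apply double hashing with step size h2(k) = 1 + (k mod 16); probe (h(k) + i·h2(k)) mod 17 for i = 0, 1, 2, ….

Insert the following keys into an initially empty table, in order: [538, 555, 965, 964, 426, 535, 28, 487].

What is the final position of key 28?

538 hashes to 11; slot 11 is free => place at 11.
555 hashes to 11, h2=12; 11 taken => place at 6.
965 hashes to 13; slot 13 is free => place at 13.
964 hashes to 12; slot 12 is free => place at 12.
426 hashes to 1; slot 1 is free => place at 1.
535 hashes to 8; slot 8 is free => place at 8.
28 hashes to 11, h2=13; 11 taken => place at 7.
487 hashes to 11, h2=8; 11 taken => place at 2.
Table: [∅, 426, 487, ∅, ∅, ∅, 555, 28, 535, ∅, ∅, 538, 964, 965, ∅, ∅, ∅]

7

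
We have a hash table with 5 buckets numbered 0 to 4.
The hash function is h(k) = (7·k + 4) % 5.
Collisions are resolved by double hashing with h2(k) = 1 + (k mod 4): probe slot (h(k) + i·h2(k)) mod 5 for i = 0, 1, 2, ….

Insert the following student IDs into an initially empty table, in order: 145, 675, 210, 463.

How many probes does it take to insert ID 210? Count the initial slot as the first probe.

2

145: h=4 => slot 4
675: h=4, h2=4, probe 4,3 => slot 3
210: h=4, h2=3, probe 4,2 => slot 2
463: h=0 => slot 0
Table: [463, -, 210, 675, 145]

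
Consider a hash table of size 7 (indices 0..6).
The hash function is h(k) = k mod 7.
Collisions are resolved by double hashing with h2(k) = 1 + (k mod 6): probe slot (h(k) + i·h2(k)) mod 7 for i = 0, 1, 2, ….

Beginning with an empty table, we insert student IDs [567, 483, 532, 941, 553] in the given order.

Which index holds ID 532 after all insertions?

567: h=0 → slot 0
483: h=0, h2=4, probe 0,4 → slot 4
532: h=0, h2=5, probe 0,5 → slot 5
941: h=3 → slot 3
553: h=0, h2=2, probe 0,2 → slot 2
Table: [567, —, 553, 941, 483, 532, —]

5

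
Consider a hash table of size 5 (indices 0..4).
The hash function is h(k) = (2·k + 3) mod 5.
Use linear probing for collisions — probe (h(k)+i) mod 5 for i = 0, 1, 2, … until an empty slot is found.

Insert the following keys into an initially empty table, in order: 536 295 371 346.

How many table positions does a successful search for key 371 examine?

2

536 hashes to 0; slot 0 is free -> place at 0.
295 hashes to 3; slot 3 is free -> place at 3.
371 hashes to 0; 0 taken -> place at 1.
346 hashes to 0; 0,1 taken -> place at 2.
Table: [536, 371, 346, 295, ∅]
Lookup 371: h=0, probe 0,1 → found at 1.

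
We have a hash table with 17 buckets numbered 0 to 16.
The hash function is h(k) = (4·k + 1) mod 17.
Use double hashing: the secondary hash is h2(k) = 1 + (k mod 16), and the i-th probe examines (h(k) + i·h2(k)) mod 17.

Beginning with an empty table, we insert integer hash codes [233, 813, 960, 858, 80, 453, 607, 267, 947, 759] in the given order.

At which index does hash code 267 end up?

5

Insert 233: h=15, slot 15 empty => index 15.
Insert 813: h=6, slot 6 empty => index 6.
Insert 960: h=16, slot 16 empty => index 16.
Insert 858: h=16, h2=11, slot 16 occupied => index 10.
Insert 80: h=15, h2=1, slots 15,16 occupied => index 0.
Insert 453: h=11, slot 11 empty => index 11.
Insert 607: h=15, h2=16, slot 15 occupied => index 14.
Insert 267: h=15, h2=12, slots 15,10 occupied => index 5.
Insert 947: h=15, h2=4, slot 15 occupied => index 2.
Insert 759: h=11, h2=8, slots 11,2,10 occupied => index 1.
Table: [80, 759, 947, ∅, ∅, 267, 813, ∅, ∅, ∅, 858, 453, ∅, ∅, 607, 233, 960]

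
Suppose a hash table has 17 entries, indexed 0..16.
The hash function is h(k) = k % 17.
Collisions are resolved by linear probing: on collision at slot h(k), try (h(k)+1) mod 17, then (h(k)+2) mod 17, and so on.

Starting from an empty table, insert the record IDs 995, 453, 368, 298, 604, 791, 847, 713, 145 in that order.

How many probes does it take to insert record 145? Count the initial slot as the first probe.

995: h=9 => slot 9
453: h=11 => slot 11
368: h=11, probe 11,12 => slot 12
298: h=9, probe 9,10 => slot 10
604: h=9, probe 9,10,11,12,13 => slot 13
791: h=9, probe 9,10,11,12,13,14 => slot 14
847: h=14, probe 14,15 => slot 15
713: h=16 => slot 16
145: h=9, probe 9,10,11,12,13,14,15,16,0 => slot 0
Table: [145, ., ., ., ., ., ., ., ., 995, 298, 453, 368, 604, 791, 847, 713]

9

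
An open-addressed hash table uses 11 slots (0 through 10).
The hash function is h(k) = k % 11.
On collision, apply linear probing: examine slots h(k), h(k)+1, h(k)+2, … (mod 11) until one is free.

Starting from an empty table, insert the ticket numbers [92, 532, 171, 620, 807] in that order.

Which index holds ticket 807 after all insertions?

92: h=4 => slot 4
532: h=4, probe 4,5 => slot 5
171: h=6 => slot 6
620: h=4, probe 4,5,6,7 => slot 7
807: h=4, probe 4,5,6,7,8 => slot 8
Table: [-, -, -, -, 92, 532, 171, 620, 807, -, -]

8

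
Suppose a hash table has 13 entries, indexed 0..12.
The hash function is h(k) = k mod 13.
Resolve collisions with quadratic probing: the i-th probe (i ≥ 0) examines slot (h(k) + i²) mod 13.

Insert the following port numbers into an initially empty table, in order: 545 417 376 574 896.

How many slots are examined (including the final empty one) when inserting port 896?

3

Insert 545: h=12, slot 12 empty -> index 12.
Insert 417: h=1, slot 1 empty -> index 1.
Insert 376: h=12, slot 12 occupied -> index 0.
Insert 574: h=2, slot 2 empty -> index 2.
Insert 896: h=12, slots 12,0 occupied -> index 3.
Table: [376, 417, 574, 896, ., ., ., ., ., ., ., ., 545]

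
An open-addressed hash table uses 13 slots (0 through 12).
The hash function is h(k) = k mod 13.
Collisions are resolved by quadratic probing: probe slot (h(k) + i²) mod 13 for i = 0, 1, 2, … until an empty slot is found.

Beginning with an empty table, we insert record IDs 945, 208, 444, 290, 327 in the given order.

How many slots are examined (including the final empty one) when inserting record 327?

2

945: h=9 → slot 9
208: h=0 → slot 0
444: h=2 → slot 2
290: h=4 → slot 4
327: h=2, probe 2,3 → slot 3
Table: [208, —, 444, 327, 290, —, —, —, —, 945, —, —, —]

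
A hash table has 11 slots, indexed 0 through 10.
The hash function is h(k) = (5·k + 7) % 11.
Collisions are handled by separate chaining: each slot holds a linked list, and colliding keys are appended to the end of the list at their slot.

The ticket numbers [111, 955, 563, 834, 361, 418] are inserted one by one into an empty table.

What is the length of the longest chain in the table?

111 → bucket 1
955 → bucket 8
563 → bucket 6
834 → bucket 8 (collision)
361 → bucket 8 (collision)
418 → bucket 7
Final buckets:
0: _
1: 111
2: _
3: _
4: _
5: _
6: 563
7: 418
8: 955 -> 834 -> 361
9: _
10: _

3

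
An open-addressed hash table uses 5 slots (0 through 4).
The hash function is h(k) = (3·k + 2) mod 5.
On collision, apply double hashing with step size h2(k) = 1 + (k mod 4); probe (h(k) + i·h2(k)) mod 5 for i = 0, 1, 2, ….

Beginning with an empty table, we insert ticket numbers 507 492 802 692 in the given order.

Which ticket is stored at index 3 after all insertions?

Insert 507: h=3, slot 3 empty => index 3.
Insert 492: h=3, h2=1, slot 3 occupied => index 4.
Insert 802: h=3, h2=3, slot 3 occupied => index 1.
Insert 692: h=3, h2=1, slots 3,4 occupied => index 0.
Table: [692, 802, —, 507, 492]

507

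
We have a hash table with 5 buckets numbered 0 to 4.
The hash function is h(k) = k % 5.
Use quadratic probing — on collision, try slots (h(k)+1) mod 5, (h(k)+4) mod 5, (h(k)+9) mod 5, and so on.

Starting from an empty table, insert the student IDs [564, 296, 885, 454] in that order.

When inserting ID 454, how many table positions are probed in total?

3

564: h=4 → slot 4
296: h=1 → slot 1
885: h=0 → slot 0
454: h=4, probe 4,0,3 → slot 3
Table: [885, 296, -, 454, 564]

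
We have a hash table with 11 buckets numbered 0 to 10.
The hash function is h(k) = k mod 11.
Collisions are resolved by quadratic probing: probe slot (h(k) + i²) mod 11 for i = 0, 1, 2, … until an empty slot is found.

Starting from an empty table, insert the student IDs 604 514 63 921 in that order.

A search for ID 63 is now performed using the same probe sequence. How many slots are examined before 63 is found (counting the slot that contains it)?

2

Insert 604: h=10, slot 10 empty → index 10.
Insert 514: h=8, slot 8 empty → index 8.
Insert 63: h=8, slot 8 occupied → index 9.
Insert 921: h=8, slots 8,9 occupied → index 1.
Table: [-, 921, -, -, -, -, -, -, 514, 63, 604]
Lookup 63: h=8, probe 8,9 → found at 9.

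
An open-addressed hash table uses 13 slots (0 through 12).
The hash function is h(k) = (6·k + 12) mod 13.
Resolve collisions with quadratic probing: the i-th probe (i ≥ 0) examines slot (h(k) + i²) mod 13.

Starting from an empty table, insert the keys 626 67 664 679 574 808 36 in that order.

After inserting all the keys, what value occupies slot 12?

Insert 626: h=11, slot 11 empty -> index 11.
Insert 67: h=11, slot 11 occupied -> index 12.
Insert 664: h=5, slot 5 empty -> index 5.
Insert 679: h=4, slot 4 empty -> index 4.
Insert 574: h=11, slots 11,12 occupied -> index 2.
Insert 808: h=11, slots 11,12,2 occupied -> index 7.
Insert 36: h=7, slot 7 occupied -> index 8.
Table: [_, _, 574, _, 679, 664, _, 808, 36, _, _, 626, 67]

67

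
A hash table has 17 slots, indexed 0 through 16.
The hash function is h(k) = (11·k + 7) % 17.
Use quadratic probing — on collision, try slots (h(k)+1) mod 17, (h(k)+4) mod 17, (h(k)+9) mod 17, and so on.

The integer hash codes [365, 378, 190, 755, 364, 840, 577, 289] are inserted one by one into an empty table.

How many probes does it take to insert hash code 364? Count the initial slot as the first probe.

365 hashes to 10; slot 10 is free → place at 10.
378 hashes to 0; slot 0 is free → place at 0.
190 hashes to 6; slot 6 is free → place at 6.
755 hashes to 16; slot 16 is free → place at 16.
364 hashes to 16; 16,0 taken → place at 3.
840 hashes to 16; 16,0,3 taken → place at 8.
577 hashes to 13; slot 13 is free → place at 13.
289 hashes to 7; slot 7 is free → place at 7.
Table: [378, _, _, 364, _, _, 190, 289, 840, _, 365, _, _, 577, _, _, 755]

3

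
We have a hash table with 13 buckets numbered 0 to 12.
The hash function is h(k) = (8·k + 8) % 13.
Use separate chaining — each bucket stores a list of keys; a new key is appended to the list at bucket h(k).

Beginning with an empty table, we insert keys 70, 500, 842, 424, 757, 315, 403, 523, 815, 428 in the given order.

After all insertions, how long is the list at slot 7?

1

70 → bucket 9
500 → bucket 4
842 → bucket 10
424 → bucket 7
757 → bucket 6
315 → bucket 6 (collision)
403 → bucket 8
523 → bucket 6 (collision)
815 → bucket 2
428 → bucket 0
Final buckets:
0: 428
1: _
2: 815
3: _
4: 500
5: _
6: 757 -> 315 -> 523
7: 424
8: 403
9: 70
10: 842
11: _
12: _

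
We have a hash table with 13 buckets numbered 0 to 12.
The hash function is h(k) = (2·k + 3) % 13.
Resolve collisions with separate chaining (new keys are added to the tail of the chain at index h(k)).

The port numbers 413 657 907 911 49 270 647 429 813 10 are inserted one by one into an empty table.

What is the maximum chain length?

6

Insert 413: h=10, bucket 10 empty → new chain.
Insert 657: h=4, bucket 4 empty → new chain.
Insert 907: h=10, bucket 10 nonempty → append to chain.
Insert 911: h=5, bucket 5 empty → new chain.
Insert 49: h=10, bucket 10 nonempty → append to chain.
Insert 270: h=10, bucket 10 nonempty → append to chain.
Insert 647: h=10, bucket 10 nonempty → append to chain.
Insert 429: h=3, bucket 3 empty → new chain.
Insert 813: h=4, bucket 4 nonempty → append to chain.
Insert 10: h=10, bucket 10 nonempty → append to chain.
Final buckets:
0: .
1: .
2: .
3: 429
4: 657 -> 813
5: 911
6: .
7: .
8: .
9: .
10: 413 -> 907 -> 49 -> 270 -> 647 -> 10
11: .
12: .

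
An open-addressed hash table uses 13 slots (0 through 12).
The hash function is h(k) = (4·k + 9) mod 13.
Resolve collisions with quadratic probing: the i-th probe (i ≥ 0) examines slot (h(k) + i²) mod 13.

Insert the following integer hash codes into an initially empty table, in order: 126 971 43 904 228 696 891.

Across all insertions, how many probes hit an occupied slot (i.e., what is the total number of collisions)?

126 hashes to 6; slot 6 is free => place at 6.
971 hashes to 6; 6 taken => place at 7.
43 hashes to 12; slot 12 is free => place at 12.
904 hashes to 11; slot 11 is free => place at 11.
228 hashes to 11; 11,12 taken => place at 2.
696 hashes to 11; 11,12,2,7 taken => place at 1.
891 hashes to 11; 11,12,2,7,1 taken => place at 10.
Table: [-, 696, 228, -, -, -, 126, 971, -, -, 891, 904, 43]

12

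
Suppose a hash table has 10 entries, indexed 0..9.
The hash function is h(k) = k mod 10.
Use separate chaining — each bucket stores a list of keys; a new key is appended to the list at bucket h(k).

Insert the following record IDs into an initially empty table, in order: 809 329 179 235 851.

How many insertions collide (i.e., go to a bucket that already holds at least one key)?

809 -> bucket 9
329 -> bucket 9 (collision)
179 -> bucket 9 (collision)
235 -> bucket 5
851 -> bucket 1
Final buckets:
0: -
1: 851
2: -
3: -
4: -
5: 235
6: -
7: -
8: -
9: 809 -> 329 -> 179

2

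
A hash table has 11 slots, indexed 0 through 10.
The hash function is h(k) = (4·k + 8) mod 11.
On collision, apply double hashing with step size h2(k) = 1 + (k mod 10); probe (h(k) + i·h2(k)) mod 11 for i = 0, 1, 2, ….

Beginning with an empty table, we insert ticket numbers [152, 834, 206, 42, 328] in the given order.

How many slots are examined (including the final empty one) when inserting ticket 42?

152 hashes to 0; slot 0 is free → place at 0.
834 hashes to 0, h2=5; 0 taken → place at 5.
206 hashes to 7; slot 7 is free → place at 7.
42 hashes to 0, h2=3; 0 taken → place at 3.
328 hashes to 0, h2=9; 0 taken → place at 9.
Table: [152, ∅, ∅, 42, ∅, 834, ∅, 206, ∅, 328, ∅]

2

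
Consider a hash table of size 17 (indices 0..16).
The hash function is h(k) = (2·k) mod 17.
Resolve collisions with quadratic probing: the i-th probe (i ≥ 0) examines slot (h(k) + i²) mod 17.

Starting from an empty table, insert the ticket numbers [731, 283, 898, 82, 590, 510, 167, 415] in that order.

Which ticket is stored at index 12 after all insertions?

82

731: h=0 → slot 0
283: h=5 → slot 5
898: h=11 → slot 11
82: h=11, probe 11,12 → slot 12
590: h=7 → slot 7
510: h=0, probe 0,1 → slot 1
167: h=11, probe 11,12,15 → slot 15
415: h=14 → slot 14
Table: [731, 510, ., ., ., 283, ., 590, ., ., ., 898, 82, ., 415, 167, .]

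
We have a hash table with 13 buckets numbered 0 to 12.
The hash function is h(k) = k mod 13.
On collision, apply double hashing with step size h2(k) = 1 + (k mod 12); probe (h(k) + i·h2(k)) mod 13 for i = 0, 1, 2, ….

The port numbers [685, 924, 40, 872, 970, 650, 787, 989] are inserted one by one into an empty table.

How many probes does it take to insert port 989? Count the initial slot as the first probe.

5

685 hashes to 9; slot 9 is free → place at 9.
924 hashes to 1; slot 1 is free → place at 1.
40 hashes to 1, h2=5; 1 taken → place at 6.
872 hashes to 1, h2=9; 1 taken → place at 10.
970 hashes to 8; slot 8 is free → place at 8.
650 hashes to 0; slot 0 is free → place at 0.
787 hashes to 7; slot 7 is free → place at 7.
989 hashes to 1, h2=6; 1,7,0,6 taken → place at 12.
Table: [650, 924, _, _, _, _, 40, 787, 970, 685, 872, _, 989]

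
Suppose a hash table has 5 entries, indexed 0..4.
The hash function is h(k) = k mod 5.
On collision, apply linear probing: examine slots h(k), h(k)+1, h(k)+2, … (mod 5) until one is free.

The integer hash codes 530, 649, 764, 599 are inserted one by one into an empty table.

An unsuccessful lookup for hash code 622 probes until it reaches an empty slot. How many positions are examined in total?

2

530 hashes to 0; slot 0 is free => place at 0.
649 hashes to 4; slot 4 is free => place at 4.
764 hashes to 4; 4,0 taken => place at 1.
599 hashes to 4; 4,0,1 taken => place at 2.
Table: [530, 764, 599, —, 649]
Lookup 622: h=2, probe 2,3 → slot 3 empty, not found.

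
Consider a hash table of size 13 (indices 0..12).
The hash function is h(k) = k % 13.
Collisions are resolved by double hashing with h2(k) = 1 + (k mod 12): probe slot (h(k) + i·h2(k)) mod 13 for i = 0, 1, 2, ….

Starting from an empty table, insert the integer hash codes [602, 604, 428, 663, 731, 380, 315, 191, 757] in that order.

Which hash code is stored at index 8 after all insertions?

380

Insert 602: h=4, slot 4 empty → index 4.
Insert 604: h=6, slot 6 empty → index 6.
Insert 428: h=12, slot 12 empty → index 12.
Insert 663: h=0, slot 0 empty → index 0.
Insert 731: h=3, slot 3 empty → index 3.
Insert 380: h=3, h2=9, slots 3,12 occupied → index 8.
Insert 315: h=3, h2=4, slot 3 occupied → index 7.
Insert 191: h=9, slot 9 empty → index 9.
Insert 757: h=3, h2=2, slot 3 occupied → index 5.
Table: [663, —, —, 731, 602, 757, 604, 315, 380, 191, —, —, 428]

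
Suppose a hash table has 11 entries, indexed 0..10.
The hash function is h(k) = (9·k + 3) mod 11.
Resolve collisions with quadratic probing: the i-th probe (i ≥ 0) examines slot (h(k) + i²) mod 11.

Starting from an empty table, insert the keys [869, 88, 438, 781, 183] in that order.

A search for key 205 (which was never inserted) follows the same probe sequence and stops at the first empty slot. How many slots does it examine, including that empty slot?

869: h=3 → slot 3
88: h=3, probe 3,4 → slot 4
438: h=7 → slot 7
781: h=3, probe 3,4,7,1 → slot 1
183: h=0 → slot 0
Table: [183, 781, ., 869, 88, ., ., 438, ., ., .]
Lookup 205: h=0, probe 0,1,4,9 → slot 9 empty, not found.

4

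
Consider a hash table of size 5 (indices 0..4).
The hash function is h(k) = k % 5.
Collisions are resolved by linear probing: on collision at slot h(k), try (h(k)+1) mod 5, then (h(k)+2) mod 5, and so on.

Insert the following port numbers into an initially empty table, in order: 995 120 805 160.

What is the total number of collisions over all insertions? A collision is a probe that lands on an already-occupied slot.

6

995: h=0 → slot 0
120: h=0, probe 0,1 → slot 1
805: h=0, probe 0,1,2 → slot 2
160: h=0, probe 0,1,2,3 → slot 3
Table: [995, 120, 805, 160, —]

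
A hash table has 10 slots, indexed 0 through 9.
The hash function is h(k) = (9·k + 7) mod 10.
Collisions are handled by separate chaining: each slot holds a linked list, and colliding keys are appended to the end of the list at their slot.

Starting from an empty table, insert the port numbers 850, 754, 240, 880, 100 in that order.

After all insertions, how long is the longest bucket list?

850 → bucket 7
754 → bucket 3
240 → bucket 7 (collision)
880 → bucket 7 (collision)
100 → bucket 7 (collision)
Final buckets:
0: _
1: _
2: _
3: 754
4: _
5: _
6: _
7: 850 -> 240 -> 880 -> 100
8: _
9: _

4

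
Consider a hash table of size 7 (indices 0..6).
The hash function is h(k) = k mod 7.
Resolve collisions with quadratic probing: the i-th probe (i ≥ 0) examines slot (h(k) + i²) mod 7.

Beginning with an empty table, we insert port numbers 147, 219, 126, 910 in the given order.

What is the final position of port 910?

147: h=0 => slot 0
219: h=2 => slot 2
126: h=0, probe 0,1 => slot 1
910: h=0, probe 0,1,4 => slot 4
Table: [147, 126, 219, ∅, 910, ∅, ∅]

4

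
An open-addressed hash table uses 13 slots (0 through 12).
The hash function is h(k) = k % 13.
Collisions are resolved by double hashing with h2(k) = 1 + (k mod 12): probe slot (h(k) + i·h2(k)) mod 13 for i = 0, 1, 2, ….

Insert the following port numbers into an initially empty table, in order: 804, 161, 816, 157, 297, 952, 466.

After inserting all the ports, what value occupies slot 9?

466

Insert 804: h=11, slot 11 empty -> index 11.
Insert 161: h=5, slot 5 empty -> index 5.
Insert 816: h=10, slot 10 empty -> index 10.
Insert 157: h=1, slot 1 empty -> index 1.
Insert 297: h=11, h2=10, slot 11 occupied -> index 8.
Insert 952: h=3, slot 3 empty -> index 3.
Insert 466: h=11, h2=11, slot 11 occupied -> index 9.
Table: [_, 157, _, 952, _, 161, _, _, 297, 466, 816, 804, _]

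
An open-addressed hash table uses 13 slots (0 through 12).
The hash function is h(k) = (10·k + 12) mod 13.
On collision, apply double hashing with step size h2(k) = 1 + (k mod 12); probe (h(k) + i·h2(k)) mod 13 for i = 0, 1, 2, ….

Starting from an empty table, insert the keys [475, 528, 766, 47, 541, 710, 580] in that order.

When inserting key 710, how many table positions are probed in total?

475 hashes to 4; slot 4 is free → place at 4.
528 hashes to 1; slot 1 is free → place at 1.
766 hashes to 2; slot 2 is free → place at 2.
47 hashes to 1, h2=12; 1 taken → place at 0.
541 hashes to 1, h2=2; 1 taken → place at 3.
710 hashes to 1, h2=3; 1,4 taken → place at 7.
580 hashes to 1, h2=5; 1 taken → place at 6.
Table: [47, 528, 766, 541, 475, ∅, 580, 710, ∅, ∅, ∅, ∅, ∅]

3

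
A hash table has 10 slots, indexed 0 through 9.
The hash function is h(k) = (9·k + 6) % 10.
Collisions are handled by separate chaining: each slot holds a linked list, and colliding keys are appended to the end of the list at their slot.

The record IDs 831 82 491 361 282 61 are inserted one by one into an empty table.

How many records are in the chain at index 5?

4

Insert 831: h=5, bucket 5 empty -> new chain.
Insert 82: h=4, bucket 4 empty -> new chain.
Insert 491: h=5, bucket 5 nonempty -> append to chain.
Insert 361: h=5, bucket 5 nonempty -> append to chain.
Insert 282: h=4, bucket 4 nonempty -> append to chain.
Insert 61: h=5, bucket 5 nonempty -> append to chain.
Final buckets:
0: .
1: .
2: .
3: .
4: 82 -> 282
5: 831 -> 491 -> 361 -> 61
6: .
7: .
8: .
9: .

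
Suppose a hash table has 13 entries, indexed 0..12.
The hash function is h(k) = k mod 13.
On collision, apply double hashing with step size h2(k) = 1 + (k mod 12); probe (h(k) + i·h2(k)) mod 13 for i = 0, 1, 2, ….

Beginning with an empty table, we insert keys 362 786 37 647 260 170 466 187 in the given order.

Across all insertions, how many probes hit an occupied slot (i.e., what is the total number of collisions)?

4

362 hashes to 11; slot 11 is free => place at 11.
786 hashes to 6; slot 6 is free => place at 6.
37 hashes to 11, h2=2; 11 taken => place at 0.
647 hashes to 10; slot 10 is free => place at 10.
260 hashes to 0, h2=9; 0 taken => place at 9.
170 hashes to 1; slot 1 is free => place at 1.
466 hashes to 11, h2=11; 11,9 taken => place at 7.
187 hashes to 5; slot 5 is free => place at 5.
Table: [37, 170, _, _, _, 187, 786, 466, _, 260, 647, 362, _]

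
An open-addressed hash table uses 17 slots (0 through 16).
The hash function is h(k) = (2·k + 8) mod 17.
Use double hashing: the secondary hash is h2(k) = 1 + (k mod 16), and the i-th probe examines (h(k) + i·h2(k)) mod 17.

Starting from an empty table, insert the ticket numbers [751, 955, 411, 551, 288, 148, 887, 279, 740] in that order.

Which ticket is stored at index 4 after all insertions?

411

Insert 751: h=14, slot 14 empty -> index 14.
Insert 955: h=14, h2=12, slot 14 occupied -> index 9.
Insert 411: h=14, h2=12, slots 14,9 occupied -> index 4.
Insert 551: h=5, slot 5 empty -> index 5.
Insert 288: h=6, slot 6 empty -> index 6.
Insert 148: h=15, slot 15 empty -> index 15.
Insert 887: h=14, h2=8, slots 14,5 occupied -> index 13.
Insert 279: h=5, h2=8, slots 5,13,4 occupied -> index 12.
Insert 740: h=9, h2=5, slots 9,14 occupied -> index 2.
Table: [., ., 740, ., 411, 551, 288, ., ., 955, ., ., 279, 887, 751, 148, .]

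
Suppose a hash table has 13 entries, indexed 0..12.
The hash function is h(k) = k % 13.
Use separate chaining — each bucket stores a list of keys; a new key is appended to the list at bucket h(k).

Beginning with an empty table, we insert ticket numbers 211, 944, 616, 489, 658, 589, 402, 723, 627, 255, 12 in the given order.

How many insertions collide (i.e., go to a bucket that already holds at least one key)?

6

211 → bucket 3
944 → bucket 8
616 → bucket 5
489 → bucket 8 (collision)
658 → bucket 8 (collision)
589 → bucket 4
402 → bucket 12
723 → bucket 8 (collision)
627 → bucket 3 (collision)
255 → bucket 8 (collision)
12 → bucket 12 (collision)
Final buckets:
0: ∅
1: ∅
2: ∅
3: 211 -> 627
4: 589
5: 616
6: ∅
7: ∅
8: 944 -> 489 -> 658 -> 723 -> 255
9: ∅
10: ∅
11: ∅
12: 402 -> 12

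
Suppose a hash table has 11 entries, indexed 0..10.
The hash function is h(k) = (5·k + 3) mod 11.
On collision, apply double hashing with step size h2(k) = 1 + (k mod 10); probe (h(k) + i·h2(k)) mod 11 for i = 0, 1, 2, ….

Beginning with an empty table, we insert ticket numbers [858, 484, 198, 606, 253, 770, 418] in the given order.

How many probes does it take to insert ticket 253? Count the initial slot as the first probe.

2

858: h=3 => slot 3
484: h=3, h2=5, probe 3,8 => slot 8
198: h=3, h2=9, probe 3,1 => slot 1
606: h=8, h2=7, probe 8,4 => slot 4
253: h=3, h2=4, probe 3,7 => slot 7
770: h=3, h2=1, probe 3,4,5 => slot 5
418: h=3, h2=9, probe 3,1,10 => slot 10
Table: [., 198, ., 858, 606, 770, ., 253, 484, ., 418]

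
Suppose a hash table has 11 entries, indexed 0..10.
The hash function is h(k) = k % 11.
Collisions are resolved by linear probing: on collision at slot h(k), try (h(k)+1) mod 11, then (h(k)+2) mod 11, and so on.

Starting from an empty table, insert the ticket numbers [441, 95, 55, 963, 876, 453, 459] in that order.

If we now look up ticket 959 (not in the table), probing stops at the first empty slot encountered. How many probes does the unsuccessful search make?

2

441 hashes to 1; slot 1 is free => place at 1.
95 hashes to 7; slot 7 is free => place at 7.
55 hashes to 0; slot 0 is free => place at 0.
963 hashes to 6; slot 6 is free => place at 6.
876 hashes to 7; 7 taken => place at 8.
453 hashes to 2; slot 2 is free => place at 2.
459 hashes to 8; 8 taken => place at 9.
Table: [55, 441, 453, ., ., ., 963, 95, 876, 459, .]
Lookup 959: h=2, probe 2,3 → slot 3 empty, not found.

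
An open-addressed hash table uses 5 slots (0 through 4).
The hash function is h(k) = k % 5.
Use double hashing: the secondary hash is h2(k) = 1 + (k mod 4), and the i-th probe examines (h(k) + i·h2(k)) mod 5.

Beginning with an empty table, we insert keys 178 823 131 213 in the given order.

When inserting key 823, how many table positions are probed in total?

2

Insert 178: h=3, slot 3 empty -> index 3.
Insert 823: h=3, h2=4, slot 3 occupied -> index 2.
Insert 131: h=1, slot 1 empty -> index 1.
Insert 213: h=3, h2=2, slot 3 occupied -> index 0.
Table: [213, 131, 823, 178, —]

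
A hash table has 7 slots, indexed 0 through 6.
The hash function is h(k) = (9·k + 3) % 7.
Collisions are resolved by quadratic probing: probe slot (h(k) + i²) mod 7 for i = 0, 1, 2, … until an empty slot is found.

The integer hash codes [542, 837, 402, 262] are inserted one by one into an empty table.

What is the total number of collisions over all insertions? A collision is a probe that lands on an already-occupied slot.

542: h=2 => slot 2
837: h=4 => slot 4
402: h=2, probe 2,3 => slot 3
262: h=2, probe 2,3,6 => slot 6
Table: [—, —, 542, 402, 837, —, 262]

3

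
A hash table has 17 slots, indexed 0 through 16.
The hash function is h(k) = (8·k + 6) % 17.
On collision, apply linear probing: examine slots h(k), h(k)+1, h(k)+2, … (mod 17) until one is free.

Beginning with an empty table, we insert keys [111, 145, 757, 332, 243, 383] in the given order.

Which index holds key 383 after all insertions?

15

111 hashes to 10; slot 10 is free => place at 10.
145 hashes to 10; 10 taken => place at 11.
757 hashes to 10; 10,11 taken => place at 12.
332 hashes to 10; 10,11,12 taken => place at 13.
243 hashes to 12; 12,13 taken => place at 14.
383 hashes to 10; 10,11,12,13,14 taken => place at 15.
Table: [., ., ., ., ., ., ., ., ., ., 111, 145, 757, 332, 243, 383, .]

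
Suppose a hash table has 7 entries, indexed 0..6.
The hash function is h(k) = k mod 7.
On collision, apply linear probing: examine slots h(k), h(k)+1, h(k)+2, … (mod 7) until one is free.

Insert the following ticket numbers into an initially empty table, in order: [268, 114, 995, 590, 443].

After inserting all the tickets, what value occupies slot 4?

Insert 268: h=2, slot 2 empty -> index 2.
Insert 114: h=2, slot 2 occupied -> index 3.
Insert 995: h=1, slot 1 empty -> index 1.
Insert 590: h=2, slots 2,3 occupied -> index 4.
Insert 443: h=2, slots 2,3,4 occupied -> index 5.
Table: [., 995, 268, 114, 590, 443, .]

590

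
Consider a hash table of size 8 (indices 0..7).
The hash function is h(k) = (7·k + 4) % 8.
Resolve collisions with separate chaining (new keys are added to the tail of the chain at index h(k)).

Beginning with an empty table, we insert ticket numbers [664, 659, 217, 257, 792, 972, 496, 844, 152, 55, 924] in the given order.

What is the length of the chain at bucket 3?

2

Insert 664: h=4, bucket 4 empty → new chain.
Insert 659: h=1, bucket 1 empty → new chain.
Insert 217: h=3, bucket 3 empty → new chain.
Insert 257: h=3, bucket 3 nonempty → append to chain.
Insert 792: h=4, bucket 4 nonempty → append to chain.
Insert 972: h=0, bucket 0 empty → new chain.
Insert 496: h=4, bucket 4 nonempty → append to chain.
Insert 844: h=0, bucket 0 nonempty → append to chain.
Insert 152: h=4, bucket 4 nonempty → append to chain.
Insert 55: h=5, bucket 5 empty → new chain.
Insert 924: h=0, bucket 0 nonempty → append to chain.
Final buckets:
0: 972 -> 844 -> 924
1: 659
2: —
3: 217 -> 257
4: 664 -> 792 -> 496 -> 152
5: 55
6: —
7: —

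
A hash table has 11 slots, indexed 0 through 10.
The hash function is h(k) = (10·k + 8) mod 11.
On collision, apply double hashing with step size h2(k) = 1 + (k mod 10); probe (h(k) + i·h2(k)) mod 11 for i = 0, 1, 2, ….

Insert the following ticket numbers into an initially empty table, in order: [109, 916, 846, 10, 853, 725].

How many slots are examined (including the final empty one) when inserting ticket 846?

109: h=9 => slot 9
916: h=5 => slot 5
846: h=9, h2=7, probe 9,5,1 => slot 1
10: h=9, h2=1, probe 9,10 => slot 10
853: h=2 => slot 2
725: h=9, h2=6, probe 9,4 => slot 4
Table: [_, 846, 853, _, 725, 916, _, _, _, 109, 10]

3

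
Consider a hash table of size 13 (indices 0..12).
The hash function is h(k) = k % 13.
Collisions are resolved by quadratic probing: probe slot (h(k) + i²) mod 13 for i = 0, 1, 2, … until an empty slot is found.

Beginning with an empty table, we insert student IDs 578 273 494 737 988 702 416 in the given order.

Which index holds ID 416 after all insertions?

12

578 hashes to 6; slot 6 is free -> place at 6.
273 hashes to 0; slot 0 is free -> place at 0.
494 hashes to 0; 0 taken -> place at 1.
737 hashes to 9; slot 9 is free -> place at 9.
988 hashes to 0; 0,1 taken -> place at 4.
702 hashes to 0; 0,1,4,9 taken -> place at 3.
416 hashes to 0; 0,1,4,9,3 taken -> place at 12.
Table: [273, 494, -, 702, 988, -, 578, -, -, 737, -, -, 416]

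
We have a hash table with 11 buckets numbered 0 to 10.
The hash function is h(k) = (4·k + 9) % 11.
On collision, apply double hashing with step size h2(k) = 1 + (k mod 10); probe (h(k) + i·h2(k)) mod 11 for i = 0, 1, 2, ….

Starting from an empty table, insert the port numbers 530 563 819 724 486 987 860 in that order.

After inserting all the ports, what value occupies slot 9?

860

530 hashes to 6; slot 6 is free -> place at 6.
563 hashes to 6, h2=4; 6 taken -> place at 10.
819 hashes to 7; slot 7 is free -> place at 7.
724 hashes to 1; slot 1 is free -> place at 1.
486 hashes to 6, h2=7; 6 taken -> place at 2.
987 hashes to 8; slot 8 is free -> place at 8.
860 hashes to 6, h2=1; 6,7,8 taken -> place at 9.
Table: [-, 724, 486, -, -, -, 530, 819, 987, 860, 563]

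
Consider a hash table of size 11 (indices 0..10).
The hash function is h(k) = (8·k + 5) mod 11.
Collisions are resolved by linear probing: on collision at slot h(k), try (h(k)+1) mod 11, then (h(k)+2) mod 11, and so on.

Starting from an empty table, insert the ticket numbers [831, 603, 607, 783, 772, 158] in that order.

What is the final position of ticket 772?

831 hashes to 9; slot 9 is free => place at 9.
603 hashes to 0; slot 0 is free => place at 0.
607 hashes to 10; slot 10 is free => place at 10.
783 hashes to 10; 10,0 taken => place at 1.
772 hashes to 10; 10,0,1 taken => place at 2.
158 hashes to 4; slot 4 is free => place at 4.
Table: [603, 783, 772, ∅, 158, ∅, ∅, ∅, ∅, 831, 607]

2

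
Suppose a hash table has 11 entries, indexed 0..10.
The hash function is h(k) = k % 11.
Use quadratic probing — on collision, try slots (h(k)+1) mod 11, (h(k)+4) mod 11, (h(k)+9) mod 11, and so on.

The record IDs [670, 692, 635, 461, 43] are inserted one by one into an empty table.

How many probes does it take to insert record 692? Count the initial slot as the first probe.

2

Insert 670: h=10, slot 10 empty -> index 10.
Insert 692: h=10, slot 10 occupied -> index 0.
Insert 635: h=8, slot 8 empty -> index 8.
Insert 461: h=10, slots 10,0 occupied -> index 3.
Insert 43: h=10, slots 10,0,3,8 occupied -> index 4.
Table: [692, ., ., 461, 43, ., ., ., 635, ., 670]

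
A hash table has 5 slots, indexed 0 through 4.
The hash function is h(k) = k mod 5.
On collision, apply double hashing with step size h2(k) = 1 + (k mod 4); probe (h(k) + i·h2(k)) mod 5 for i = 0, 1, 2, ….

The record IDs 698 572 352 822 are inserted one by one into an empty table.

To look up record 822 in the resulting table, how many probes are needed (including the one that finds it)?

2

698: h=3 -> slot 3
572: h=2 -> slot 2
352: h=2, h2=1, probe 2,3,4 -> slot 4
822: h=2, h2=3, probe 2,0 -> slot 0
Table: [822, —, 572, 698, 352]
Lookup 822: h=2, h2=3, probe 2,0 → found at 0.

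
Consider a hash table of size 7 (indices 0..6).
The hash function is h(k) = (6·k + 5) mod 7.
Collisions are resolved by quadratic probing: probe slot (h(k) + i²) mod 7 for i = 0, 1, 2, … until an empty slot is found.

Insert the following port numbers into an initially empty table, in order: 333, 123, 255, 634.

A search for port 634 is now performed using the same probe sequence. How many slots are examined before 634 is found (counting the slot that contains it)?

3

Insert 333: h=1, slot 1 empty => index 1.
Insert 123: h=1, slot 1 occupied => index 2.
Insert 255: h=2, slot 2 occupied => index 3.
Insert 634: h=1, slots 1,2 occupied => index 5.
Table: [—, 333, 123, 255, —, 634, —]
Lookup 634: h=1, probe 1,2,5 → found at 5.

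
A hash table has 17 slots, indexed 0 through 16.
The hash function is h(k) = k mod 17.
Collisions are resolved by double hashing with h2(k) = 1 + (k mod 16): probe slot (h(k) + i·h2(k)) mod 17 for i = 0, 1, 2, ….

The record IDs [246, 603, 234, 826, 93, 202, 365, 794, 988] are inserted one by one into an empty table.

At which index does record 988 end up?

11

246 hashes to 8; slot 8 is free → place at 8.
603 hashes to 8, h2=12; 8 taken → place at 3.
234 hashes to 13; slot 13 is free → place at 13.
826 hashes to 10; slot 10 is free → place at 10.
93 hashes to 8, h2=14; 8 taken → place at 5.
202 hashes to 15; slot 15 is free → place at 15.
365 hashes to 8, h2=14; 8,5 taken → place at 2.
794 hashes to 12; slot 12 is free → place at 12.
988 hashes to 2, h2=13; 2,15 taken → place at 11.
Table: [-, -, 365, 603, -, 93, -, -, 246, -, 826, 988, 794, 234, -, 202, -]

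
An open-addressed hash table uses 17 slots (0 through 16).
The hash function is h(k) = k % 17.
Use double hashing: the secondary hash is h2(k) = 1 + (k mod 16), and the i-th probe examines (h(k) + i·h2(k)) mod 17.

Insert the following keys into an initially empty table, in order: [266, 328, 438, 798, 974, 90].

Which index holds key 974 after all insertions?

3

266 hashes to 11; slot 11 is free -> place at 11.
328 hashes to 5; slot 5 is free -> place at 5.
438 hashes to 13; slot 13 is free -> place at 13.
798 hashes to 16; slot 16 is free -> place at 16.
974 hashes to 5, h2=15; 5 taken -> place at 3.
90 hashes to 5, h2=11; 5,16 taken -> place at 10.
Table: [∅, ∅, ∅, 974, ∅, 328, ∅, ∅, ∅, ∅, 90, 266, ∅, 438, ∅, ∅, 798]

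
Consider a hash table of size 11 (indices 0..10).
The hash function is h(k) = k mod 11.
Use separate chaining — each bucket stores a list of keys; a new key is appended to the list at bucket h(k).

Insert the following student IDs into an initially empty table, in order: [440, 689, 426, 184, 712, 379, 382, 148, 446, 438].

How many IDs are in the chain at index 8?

4

440 -> bucket 0
689 -> bucket 7
426 -> bucket 8
184 -> bucket 8 (collision)
712 -> bucket 8 (collision)
379 -> bucket 5
382 -> bucket 8 (collision)
148 -> bucket 5 (collision)
446 -> bucket 6
438 -> bucket 9
Final buckets:
0: 440
1: —
2: —
3: —
4: —
5: 379 -> 148
6: 446
7: 689
8: 426 -> 184 -> 712 -> 382
9: 438
10: —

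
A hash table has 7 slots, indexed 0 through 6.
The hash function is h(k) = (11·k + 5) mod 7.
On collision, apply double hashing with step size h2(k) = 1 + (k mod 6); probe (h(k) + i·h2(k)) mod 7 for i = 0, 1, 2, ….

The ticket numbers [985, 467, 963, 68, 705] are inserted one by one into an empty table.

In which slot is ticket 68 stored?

985 hashes to 4; slot 4 is free -> place at 4.
467 hashes to 4, h2=6; 4 taken -> place at 3.
963 hashes to 0; slot 0 is free -> place at 0.
68 hashes to 4, h2=3; 4,0,3 taken -> place at 6.
705 hashes to 4, h2=4; 4 taken -> place at 1.
Table: [963, 705, ∅, 467, 985, ∅, 68]

6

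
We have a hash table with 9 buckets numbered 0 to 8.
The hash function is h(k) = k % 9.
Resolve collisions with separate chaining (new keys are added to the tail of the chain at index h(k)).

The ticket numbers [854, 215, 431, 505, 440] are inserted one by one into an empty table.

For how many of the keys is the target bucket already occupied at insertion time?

854 -> bucket 8
215 -> bucket 8 (collision)
431 -> bucket 8 (collision)
505 -> bucket 1
440 -> bucket 8 (collision)
Final buckets:
0: .
1: 505
2: .
3: .
4: .
5: .
6: .
7: .
8: 854 -> 215 -> 431 -> 440

3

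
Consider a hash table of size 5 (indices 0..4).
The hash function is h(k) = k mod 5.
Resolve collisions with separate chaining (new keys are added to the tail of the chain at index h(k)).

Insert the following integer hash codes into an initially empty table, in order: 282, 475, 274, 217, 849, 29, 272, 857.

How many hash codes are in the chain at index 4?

Insert 282: h=2, bucket 2 empty → new chain.
Insert 475: h=0, bucket 0 empty → new chain.
Insert 274: h=4, bucket 4 empty → new chain.
Insert 217: h=2, bucket 2 nonempty → append to chain.
Insert 849: h=4, bucket 4 nonempty → append to chain.
Insert 29: h=4, bucket 4 nonempty → append to chain.
Insert 272: h=2, bucket 2 nonempty → append to chain.
Insert 857: h=2, bucket 2 nonempty → append to chain.
Final buckets:
0: 475
1: .
2: 282 -> 217 -> 272 -> 857
3: .
4: 274 -> 849 -> 29

3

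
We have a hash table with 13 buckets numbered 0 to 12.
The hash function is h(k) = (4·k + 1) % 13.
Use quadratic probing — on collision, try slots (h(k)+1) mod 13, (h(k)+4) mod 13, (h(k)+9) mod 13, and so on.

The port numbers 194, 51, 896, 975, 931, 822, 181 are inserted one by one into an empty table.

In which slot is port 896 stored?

1

Insert 194: h=10, slot 10 empty => index 10.
Insert 51: h=10, slot 10 occupied => index 11.
Insert 896: h=10, slots 10,11 occupied => index 1.
Insert 975: h=1, slot 1 occupied => index 2.
Insert 931: h=7, slot 7 empty => index 7.
Insert 822: h=0, slot 0 empty => index 0.
Insert 181: h=10, slots 10,11,1 occupied => index 6.
Table: [822, 896, 975, ., ., ., 181, 931, ., ., 194, 51, .]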